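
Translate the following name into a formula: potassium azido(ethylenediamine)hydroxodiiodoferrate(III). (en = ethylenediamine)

K[Fe(en)I2(N3)(OH)]

Ligands: 1 hydroxo (OH, -1), 1 azido (N3, -1), 1 ethylenediamine (en, neutral), 2 iodo (I, -1). Ligand charge sum = -4.
With Fe in oxidation state +3, the complex ion is [Fe...]^1−.
Charge balance with potassium (+1) requires 1 complex ion per 1 potassium.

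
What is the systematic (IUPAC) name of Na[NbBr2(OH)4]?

The 1 sodium counter-ion carries a total charge of +1, so each complex ion is 1−.
Ligand charges: 4×hydroxo (-1 each), 2×bromo (-1 each); total -6. So Nb + (-6) = 1−, giving Nb = +5.
Ligands are named alphabetically: bromo before hydroxo.
The complex ion is anionic, so niobium takes the -ate form niobate(V).

sodium dibromotetrahydroxoniobate(V)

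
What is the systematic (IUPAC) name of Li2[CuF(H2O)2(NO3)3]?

lithium diaquafluorotrinitratocuprate(II)

The 2 lithium counter-ions carry a total charge of +2, so each complex ion is 2−.
Ligand charges: 3×nitrato (-1 each), 1×fluoro (-1 each), 2×aqua (neutral); total -4. So Cu + (-4) = 2−, giving Cu = +2.
The complex ion is anionic, so copper takes the -ate form cuprate(II).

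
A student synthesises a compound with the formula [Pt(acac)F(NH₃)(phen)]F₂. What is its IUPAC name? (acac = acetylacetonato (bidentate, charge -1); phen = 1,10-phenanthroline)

The 2 fluoride counter-ions carry a total charge of -2, so each complex ion is 2+.
Ligand charges: 1×fluoro (-1 each), 1×ammine (neutral), 1×acetylacetonato (-1 each), 1×1,10-phenanthroline (neutral); total -2. So Pt + (-2) = 2+, giving Pt = +4.
Ligands are named alphabetically: acetylacetonato before ammine before fluoro before phenanthroline.

(acetylacetonato)amminefluoro(1,10-phenanthroline)platinum(IV) fluoride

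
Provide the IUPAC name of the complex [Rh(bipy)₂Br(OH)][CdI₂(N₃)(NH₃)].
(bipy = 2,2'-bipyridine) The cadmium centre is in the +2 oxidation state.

Both ions are complex: the cation is named first with the plain metal name, the anion second with the -ate form; each ion's ligands are alphabetised independently.
Cd is given as +2; the anion's ligand charges sum to -3, so the complex anion is 1−.
A 1:1 salt means the cation carries the equal and opposite charge, 1+.
Cation: ligand charges sum to -2; for the ion to be 1+, Rh = +3.

bis(2,2'-bipyridine)bromohydroxorhodium(III) ammineazidodiiodocadmate(II)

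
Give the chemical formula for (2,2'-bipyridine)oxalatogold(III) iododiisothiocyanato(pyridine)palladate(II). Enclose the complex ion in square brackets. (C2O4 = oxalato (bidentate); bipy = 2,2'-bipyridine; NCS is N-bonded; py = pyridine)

Cation [Au…]: ligand charges -2, Au(III) ⇒ ion charge 1+.
Anion [Pd…]: ligand charges -3, Pd(II) ⇒ ion charge 1−.

[Au(bipy)(C2O4)][PdI(NCS)2(py)]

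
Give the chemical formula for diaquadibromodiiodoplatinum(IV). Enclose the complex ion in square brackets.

Ligands: 2 aqua (H2O, neutral), 2 bromo (Br, -1), 2 iodo (I, -1). Ligand charge sum = -4.
With Pt in oxidation state +4, the complex ion is [Pt...].

[PtBr2(H2O)2I2]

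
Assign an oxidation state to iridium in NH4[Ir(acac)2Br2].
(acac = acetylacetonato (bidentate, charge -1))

+3

1 ammonium outside the brackets (+1 each) → the complex ion is 1−.
Ligand charges: 2×Br = -2; 2×acac = -2; sum -4.
Ir + (-4) = 1− ⇒ Ir is +3.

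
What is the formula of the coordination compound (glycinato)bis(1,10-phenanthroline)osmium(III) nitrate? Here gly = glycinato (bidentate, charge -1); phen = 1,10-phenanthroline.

Ligands: 1 glycinato (gly, -1), 2 1,10-phenanthroline (phen, neutral). Ligand charge sum = -1.
With Os in oxidation state +3, the complex ion is [Os...]^2+.
Charge balance with nitrate (-1) requires 1 complex ion per 2 nitrate.

[Os(gly)(phen)2](NO3)2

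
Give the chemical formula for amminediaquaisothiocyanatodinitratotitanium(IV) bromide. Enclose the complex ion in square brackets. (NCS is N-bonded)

Ligands: 1 isothiocyanato (NCS, -1), 2 nitrato (NO3, -1), 1 ammine (NH3, neutral), 2 aqua (H2O, neutral). Ligand charge sum = -3.
With Ti in oxidation state +4, the complex ion is [Ti...]^1+.
Charge balance with bromide (-1) requires 1 complex ion per 1 bromide.

[Ti(H2O)2(NCS)(NH3)(NO3)2]Br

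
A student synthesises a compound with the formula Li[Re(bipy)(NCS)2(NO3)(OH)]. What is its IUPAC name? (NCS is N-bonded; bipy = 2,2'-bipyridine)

The 1 lithium counter-ion carries a total charge of +1, so each complex ion is 1−.
Ligand charges: 2×isothiocyanato (-1 each), 1×hydroxo (-1 each), 1×nitrato (-1 each), 1×2,2'-bipyridine (neutral); total -4. So Re + (-4) = 1−, giving Re = +3.
The complex ion is anionic, so rhenium takes the -ate form rhenate(III).

lithium (2,2'-bipyridine)hydroxodiisothiocyanatonitratorhenate(III)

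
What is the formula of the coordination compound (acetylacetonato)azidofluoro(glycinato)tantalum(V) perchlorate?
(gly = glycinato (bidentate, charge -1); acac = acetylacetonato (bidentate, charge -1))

[Ta(acac)F(gly)(N3)]ClO4

Ligands: 1 glycinato (gly, -1), 1 azido (N3, -1), 1 acetylacetonato (acac, -1), 1 fluoro (F, -1). Ligand charge sum = -4.
With Ta in oxidation state +5, the complex ion is [Ta...]^1+.
Charge balance with perchlorate (-1) requires 1 complex ion per 1 perchlorate.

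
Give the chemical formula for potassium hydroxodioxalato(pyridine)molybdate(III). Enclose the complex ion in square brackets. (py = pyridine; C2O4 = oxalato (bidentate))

K2[Mo(C2O4)2(OH)(py)]

Ligands: 1 pyridine (py, neutral), 2 oxalato (C2O4, -2), 1 hydroxo (OH, -1). Ligand charge sum = -5.
With Mo in oxidation state +3, the complex ion is [Mo...]^2−.
Charge balance with potassium (+1) requires 1 complex ion per 2 potassium.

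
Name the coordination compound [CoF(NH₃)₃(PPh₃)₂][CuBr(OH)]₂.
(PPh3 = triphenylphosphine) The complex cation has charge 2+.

triamminefluorobis(triphenylphosphine)cobalt(III) bromohydroxocuprate(I)

The complex cation is given as 2+; its ligand charges sum to -1, so Co = +3.
With 2 anions per cation, each anion must be 2/2 = 1−.
Anion: ligand charges sum to -2; for the ion to be 1−, Cu = +1.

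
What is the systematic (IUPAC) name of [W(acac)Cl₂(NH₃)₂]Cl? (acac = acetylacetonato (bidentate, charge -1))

(acetylacetonato)diamminedichlorotungsten(IV) chloride

The 1 chloride counter-ion carries a total charge of -1, so each complex ion is 1+.
Ligand charges: 2×ammine (neutral), 1×acetylacetonato (-1 each), 2×chloro (-1 each); total -3. So W + (-3) = 1+, giving W = +4.
Ligands are named alphabetically: acetylacetonato before ammine before chloro.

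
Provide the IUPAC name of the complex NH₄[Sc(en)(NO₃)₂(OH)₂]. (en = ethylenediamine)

The 1 ammonium counter-ion carries a total charge of +1, so each complex ion is 1−.
Ligand charges: 1×ethylenediamine (neutral), 2×hydroxo (-1 each), 2×nitrato (-1 each); total -4. So Sc + (-4) = 1−, giving Sc = +3.
Ligands are named alphabetically: ethylenediamine before hydroxo before nitrato.
The complex ion is anionic, so scandium takes the -ate form scandate(III).

ammonium (ethylenediamine)dihydroxodinitratoscandate(III)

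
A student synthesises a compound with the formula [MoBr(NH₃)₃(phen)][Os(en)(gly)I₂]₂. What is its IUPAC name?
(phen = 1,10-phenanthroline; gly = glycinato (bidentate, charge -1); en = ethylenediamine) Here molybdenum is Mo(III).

Mo is given as +3; the cation's ligand charges sum to -1, so the complex cation is 2+.
With 2 anions per cation, each anion must be 2/2 = 1−.
Anion: ligand charges sum to -3; for the ion to be 1−, Os = +2.

triamminebromo(1,10-phenanthroline)molybdenum(III) (ethylenediamine)(glycinato)diiodoosmate(II)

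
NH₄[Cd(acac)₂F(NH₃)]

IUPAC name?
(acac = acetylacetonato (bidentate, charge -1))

ammonium bis(acetylacetonato)amminefluorocadmate(II)

The 1 ammonium counter-ion carries a total charge of +1, so each complex ion is 1−.
Ligand charges: 1×fluoro (-1 each), 1×ammine (neutral), 2×acetylacetonato (-1 each); total -3. So Cd + (-3) = 1−, giving Cd = +2.
The complex ion is anionic, so cadmium takes the -ate form cadmate(II).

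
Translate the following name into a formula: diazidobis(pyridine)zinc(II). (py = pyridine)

[Zn(N3)2(py)2]

Ligands: 2 pyridine (py, neutral), 2 azido (N3, -1). Ligand charge sum = -2.
With Zn in oxidation state +2, the complex ion is [Zn...].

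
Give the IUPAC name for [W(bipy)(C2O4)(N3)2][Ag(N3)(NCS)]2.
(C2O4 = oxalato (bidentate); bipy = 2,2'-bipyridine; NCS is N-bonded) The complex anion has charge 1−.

diazido(2,2'-bipyridine)oxalatotungsten(VI) azidoisothiocyanatoargentate(I)

Both ions are complex: the cation is named first with the plain metal name, the anion second with the -ate form; each ion's ligands are alphabetised independently.
The complex anion is given as 1−; its ligand charges sum to -2, so Ag = +1.
With 2 anions per cation, the cation must be 2×1 = 2+.
Cation: ligand charges sum to -4; for the ion to be 2+, W = +6.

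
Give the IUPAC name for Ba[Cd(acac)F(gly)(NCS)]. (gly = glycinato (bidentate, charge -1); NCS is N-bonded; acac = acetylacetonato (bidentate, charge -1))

The 1 barium counter-ion carries a total charge of +2, so each complex ion is 2−.
Ligand charges: 1×fluoro (-1 each), 1×glycinato (-1 each), 1×isothiocyanato (-1 each), 1×acetylacetonato (-1 each); total -4. So Cd + (-4) = 2−, giving Cd = +2.
The complex ion is anionic, so cadmium takes the -ate form cadmate(II).

barium (acetylacetonato)fluoro(glycinato)isothiocyanatocadmate(II)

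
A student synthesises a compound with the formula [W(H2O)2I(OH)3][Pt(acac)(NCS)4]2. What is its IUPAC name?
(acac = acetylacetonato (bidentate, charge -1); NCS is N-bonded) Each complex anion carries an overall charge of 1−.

diaquatrihydroxoiodotungsten(VI) (acetylacetonato)tetraisothiocyanatoplatinate(IV)

Both ions are complex: the cation is named first with the plain metal name, the anion second with the -ate form; each ion's ligands are alphabetised independently.
The complex anion is given as 1−; its ligand charges sum to -5, so Pt = +4.
With 2 anions per cation, the cation must be 2×1 = 2+.
Cation: ligand charges sum to -4; for the ion to be 2+, W = +6.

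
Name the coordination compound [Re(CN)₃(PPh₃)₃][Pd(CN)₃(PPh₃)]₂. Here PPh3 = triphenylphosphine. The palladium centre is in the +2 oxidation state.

tricyanotris(triphenylphosphine)rhenium(V) tricyano(triphenylphosphine)palladate(II)

Pd is given as +2; the anion's ligand charges sum to -3, so the complex anion is 1−.
With 2 anions per cation, the cation must be 2×1 = 2+.
Cation: ligand charges sum to -3; for the ion to be 2+, Re = +5.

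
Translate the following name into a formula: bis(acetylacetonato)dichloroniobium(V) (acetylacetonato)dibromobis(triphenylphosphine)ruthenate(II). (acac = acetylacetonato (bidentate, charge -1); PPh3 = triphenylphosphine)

[Nb(acac)2Cl2][Ru(acac)Br2(PPh3)2]

Cation [Nb…]: ligand charges -4, Nb(V) ⇒ ion charge 1+.
Anion [Ru…]: ligand charges -3, Ru(II) ⇒ ion charge 1−.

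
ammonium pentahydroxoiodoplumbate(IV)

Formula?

Ligands: 5 hydroxo (OH, -1), 1 iodo (I, -1). Ligand charge sum = -6.
With Pb in oxidation state +4, the complex ion is [Pb...]^2−.
Charge balance with ammonium (+1) requires 1 complex ion per 2 ammonium.

(NH4)2[PbI(OH)5]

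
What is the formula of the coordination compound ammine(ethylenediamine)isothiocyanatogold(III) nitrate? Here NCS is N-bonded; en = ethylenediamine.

Ligands: 1 ammine (NH3, neutral), 1 isothiocyanato (NCS, -1), 1 ethylenediamine (en, neutral). Ligand charge sum = -1.
With Au in oxidation state +3, the complex ion is [Au...]^2+.
Charge balance with nitrate (-1) requires 1 complex ion per 2 nitrate.

[Au(en)(NCS)(NH3)](NO3)2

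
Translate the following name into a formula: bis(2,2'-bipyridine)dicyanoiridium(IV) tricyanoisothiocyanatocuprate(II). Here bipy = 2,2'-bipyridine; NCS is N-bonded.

[Ir(bipy)2(CN)2][Cu(CN)3(NCS)]

Cation [Ir…]: ligand charges -2, Ir(IV) ⇒ ion charge 2+.
Anion [Cu…]: ligand charges -4, Cu(II) ⇒ ion charge 2−.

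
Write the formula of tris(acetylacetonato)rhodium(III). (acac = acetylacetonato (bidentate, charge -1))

Ligands: 3 acetylacetonato (acac, -1). Ligand charge sum = -3.
With Rh in oxidation state +3, the complex ion is [Rh...].

[Rh(acac)3]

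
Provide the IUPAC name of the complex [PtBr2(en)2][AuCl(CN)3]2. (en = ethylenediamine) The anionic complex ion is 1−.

dibromobis(ethylenediamine)platinum(IV) chlorotricyanoaurate(III)

Both ions are complex: the cation is named first with the plain metal name, the anion second with the -ate form; each ion's ligands are alphabetised independently.
The complex anion is given as 1−; its ligand charges sum to -4, so Au = +3.
With 2 anions per cation, the cation must be 2×1 = 2+.
Cation: ligand charges sum to -2; for the ion to be 2+, Pt = +4.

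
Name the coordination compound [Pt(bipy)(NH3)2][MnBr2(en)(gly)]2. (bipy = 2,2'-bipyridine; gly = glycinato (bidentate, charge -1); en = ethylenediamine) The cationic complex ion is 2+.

The complex cation is given as 2+; its ligand charges sum to 0, so Pt = +2.
With 2 anions per cation, each anion must be 2/2 = 1−.
Anion: ligand charges sum to -3; for the ion to be 1−, Mn = +2.

diammine(2,2'-bipyridine)platinum(II) dibromo(ethylenediamine)(glycinato)manganate(II)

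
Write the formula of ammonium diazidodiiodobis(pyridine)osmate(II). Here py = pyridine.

(NH4)2[OsI2(N3)2(py)2]

Ligands: 2 pyridine (py, neutral), 2 azido (N3, -1), 2 iodo (I, -1). Ligand charge sum = -4.
Charge balance with ammonium (+1) requires 1 complex ion per 2 ammonium.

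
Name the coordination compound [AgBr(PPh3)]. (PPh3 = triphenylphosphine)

There is no counter-ion, so the complex is neutral overall.
Ligand charges: 1×triphenylphosphine (neutral), 1×bromo (-1 each); total -1. So Ag + (-1) = 0, giving Ag = +1.
Ligands are named alphabetically: bromo before triphenylphosphine.

bromo(triphenylphosphine)silver(I)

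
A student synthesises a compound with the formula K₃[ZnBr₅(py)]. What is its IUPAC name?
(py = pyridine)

The 3 potassium counter-ions carry a total charge of +3, so each complex ion is 3−.
Ligand charges: 5×bromo (-1 each), 1×pyridine (neutral); total -5. So Zn + (-5) = 3−, giving Zn = +2.
Ligands are named alphabetically: bromo before pyridine.
The complex ion is anionic, so zinc takes the -ate form zincate(II).

potassium pentabromo(pyridine)zincate(II)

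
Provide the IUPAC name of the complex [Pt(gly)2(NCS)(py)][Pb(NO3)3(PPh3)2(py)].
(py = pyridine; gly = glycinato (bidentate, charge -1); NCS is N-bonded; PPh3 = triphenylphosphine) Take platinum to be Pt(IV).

Pt is given as +4; the cation's ligand charges sum to -3, so the complex cation is 1+.
A 1:1 salt means the anion carries the equal and opposite charge, 1−.
Anion: ligand charges sum to -3; for the ion to be 1−, Pb = +2.

bis(glycinato)isothiocyanato(pyridine)platinum(IV) trinitrato(pyridine)bis(triphenylphosphine)plumbate(II)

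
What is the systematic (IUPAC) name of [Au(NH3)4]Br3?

The 3 bromide counter-ions carry a total charge of -3, so each complex ion is 3+.
Ligand charges: 4×ammine (neutral); total 0. So Au + (0) = 3+, giving Au = +3.

tetraamminegold(III) bromide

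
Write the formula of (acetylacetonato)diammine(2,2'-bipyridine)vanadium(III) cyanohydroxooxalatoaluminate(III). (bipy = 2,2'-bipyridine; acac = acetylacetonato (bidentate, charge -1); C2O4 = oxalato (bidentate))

[V(acac)(bipy)(NH3)2][Al(C2O4)(CN)(OH)]2

Cation [V…]: ligand charges -1, V(III) ⇒ ion charge 2+.
Anion [Al…]: ligand charges -4, Al(III) ⇒ ion charge 1−.
One 2+ cation requires 2 of the 1− anion.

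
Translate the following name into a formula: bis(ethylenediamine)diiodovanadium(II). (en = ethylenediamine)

[V(en)2I2]

Ligands: 2 iodo (I, -1), 2 ethylenediamine (en, neutral). Ligand charge sum = -2.
With V in oxidation state +2, the complex ion is [V...].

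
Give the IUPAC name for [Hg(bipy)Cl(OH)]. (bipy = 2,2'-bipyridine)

There is no counter-ion, so the complex is neutral overall.
Ligand charges: 1×2,2'-bipyridine (neutral), 1×chloro (-1 each), 1×hydroxo (-1 each); total -2. So Hg + (-2) = 0, giving Hg = +2.
Ligands are named alphabetically: bipyridine before chloro before hydroxo.

(2,2'-bipyridine)chlorohydroxomercury(II)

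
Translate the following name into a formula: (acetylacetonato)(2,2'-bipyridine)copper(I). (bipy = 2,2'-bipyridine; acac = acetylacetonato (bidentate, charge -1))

[Cu(acac)(bipy)]

Ligands: 1 2,2'-bipyridine (bipy, neutral), 1 acetylacetonato (acac, -1). Ligand charge sum = -1.
With Cu in oxidation state +1, the complex ion is [Cu...].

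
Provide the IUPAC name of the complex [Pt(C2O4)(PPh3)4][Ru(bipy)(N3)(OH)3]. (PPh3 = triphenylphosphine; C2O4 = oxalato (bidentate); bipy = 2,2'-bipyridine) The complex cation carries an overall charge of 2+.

oxalatotetrakis(triphenylphosphine)platinum(IV) azido(2,2'-bipyridine)trihydroxoruthenate(II)

Both ions are complex: the cation is named first with the plain metal name, the anion second with the -ate form; each ion's ligands are alphabetised independently.
The complex cation is given as 2+; its ligand charges sum to -2, so Pt = +4.
A 1:1 salt means the anion carries the equal and opposite charge, 2−.
Anion: ligand charges sum to -4; for the ion to be 2−, Ru = +2.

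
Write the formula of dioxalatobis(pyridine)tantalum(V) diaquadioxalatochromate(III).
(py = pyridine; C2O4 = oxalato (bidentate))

[Ta(C2O4)2(py)2][Cr(C2O4)2(H2O)2]

Cation [Ta…]: ligand charges -4, Ta(V) ⇒ ion charge 1+.
Anion [Cr…]: ligand charges -4, Cr(III) ⇒ ion charge 1−.
One 1+ cation balances one 1− anion.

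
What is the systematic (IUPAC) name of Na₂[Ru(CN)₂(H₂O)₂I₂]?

The 2 sodium counter-ions carry a total charge of +2, so each complex ion is 2−.
Ligand charges: 2×cyano (-1 each), 2×iodo (-1 each), 2×aqua (neutral); total -4. So Ru + (-4) = 2−, giving Ru = +2.
The complex ion is anionic, so ruthenium takes the -ate form ruthenate(II).

sodium diaquadicyanodiiodoruthenate(II)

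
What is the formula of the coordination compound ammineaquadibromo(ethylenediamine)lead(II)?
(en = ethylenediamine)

Ligands: 1 aqua (H2O, neutral), 1 ethylenediamine (en, neutral), 1 ammine (NH3, neutral), 2 bromo (Br, -1). Ligand charge sum = -2.
With Pb in oxidation state +2, the complex ion is [Pb...].

[PbBr2(en)(H2O)(NH3)]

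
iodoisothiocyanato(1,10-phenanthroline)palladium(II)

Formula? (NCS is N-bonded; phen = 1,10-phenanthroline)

[PdI(NCS)(phen)]

Ligands: 1 iodo (I, -1), 1 isothiocyanato (NCS, -1), 1 1,10-phenanthroline (phen, neutral). Ligand charge sum = -2.
With Pd in oxidation state +2, the complex ion is [Pd...].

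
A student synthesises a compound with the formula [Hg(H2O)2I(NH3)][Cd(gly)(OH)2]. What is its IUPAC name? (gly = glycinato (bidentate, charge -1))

Cadmium is always +2 in its complexes; the anion's ligand charges sum to -3, so the complex anion is 1−.
A 1:1 salt means the cation carries the equal and opposite charge, 1+.
Cation: ligand charges sum to -1; for the ion to be 1+, Hg = +2.

amminediaquaiodomercury(II) (glycinato)dihydroxocadmate(II)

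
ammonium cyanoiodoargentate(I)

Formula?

Ligands: 1 cyano (CN, -1), 1 iodo (I, -1). Ligand charge sum = -2.
With Ag in oxidation state +1, the complex ion is [Ag...]^1−.
Charge balance with ammonium (+1) requires 1 complex ion per 1 ammonium.

NH4[Ag(CN)I]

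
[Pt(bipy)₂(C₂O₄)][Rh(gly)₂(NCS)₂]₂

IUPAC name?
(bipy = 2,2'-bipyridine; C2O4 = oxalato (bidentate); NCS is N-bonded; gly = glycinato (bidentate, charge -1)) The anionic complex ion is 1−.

Both ions are complex: the cation is named first with the plain metal name, the anion second with the -ate form; each ion's ligands are alphabetised independently.
The complex anion is given as 1−; its ligand charges sum to -4, so Rh = +3.
With 2 anions per cation, the cation must be 2×1 = 2+.
Cation: ligand charges sum to -2; for the ion to be 2+, Pt = +4.

bis(2,2'-bipyridine)oxalatoplatinum(IV) bis(glycinato)diisothiocyanatorhodate(III)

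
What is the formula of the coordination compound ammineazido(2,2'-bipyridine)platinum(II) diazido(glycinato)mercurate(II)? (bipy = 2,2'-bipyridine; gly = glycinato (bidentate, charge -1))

Cation [Pt…]: ligand charges -1, Pt(II) ⇒ ion charge 1+.
Anion [Hg…]: ligand charges -3, Hg(II) ⇒ ion charge 1−.

[Pt(bipy)(N3)(NH3)][Hg(gly)(N3)2]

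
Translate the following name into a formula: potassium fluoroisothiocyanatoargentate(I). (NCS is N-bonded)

Ligands: 1 fluoro (F, -1), 1 isothiocyanato (NCS, -1). Ligand charge sum = -2.
With Ag in oxidation state +1, the complex ion is [Ag...]^1−.
Charge balance with potassium (+1) requires 1 complex ion per 1 potassium.

K[AgF(NCS)]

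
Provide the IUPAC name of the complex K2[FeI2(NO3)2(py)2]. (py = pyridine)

potassium diiododinitratobis(pyridine)ferrate(II)

The 2 potassium counter-ions carry a total charge of +2, so each complex ion is 2−.
Ligand charges: 2×iodo (-1 each), 2×pyridine (neutral), 2×nitrato (-1 each); total -4. So Fe + (-4) = 2−, giving Fe = +2.
The complex ion is anionic, so iron takes the -ate form ferrate(II).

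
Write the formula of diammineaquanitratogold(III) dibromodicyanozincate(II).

[Au(H2O)(NH3)2(NO3)][ZnBr2(CN)2]

Cation [Au…]: ligand charges -1, Au(III) ⇒ ion charge 2+.
Anion [Zn…]: ligand charges -4, Zn(II) ⇒ ion charge 2−.
One 2+ cation balances one 2− anion.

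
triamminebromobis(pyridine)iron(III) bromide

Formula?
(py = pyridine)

Ligands: 3 ammine (NH3, neutral), 2 pyridine (py, neutral), 1 bromo (Br, -1). Ligand charge sum = -1.
With Fe in oxidation state +3, the complex ion is [Fe...]^2+.
Charge balance with bromide (-1) requires 1 complex ion per 2 bromide.

[FeBr(NH3)3(py)2]Br2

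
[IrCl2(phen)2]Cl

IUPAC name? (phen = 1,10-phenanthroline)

dichlorobis(1,10-phenanthroline)iridium(III) chloride

The 1 chloride counter-ion carries a total charge of -1, so each complex ion is 1+.
Ligand charges: 2×chloro (-1 each), 2×1,10-phenanthroline (neutral); total -2. So Ir + (-2) = 1+, giving Ir = +3.
Ligands are named alphabetically: chloro before phenanthroline.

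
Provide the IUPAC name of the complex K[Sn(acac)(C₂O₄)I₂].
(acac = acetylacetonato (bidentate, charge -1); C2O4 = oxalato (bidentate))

potassium (acetylacetonato)diiodooxalatostannate(IV)

The 1 potassium counter-ion carries a total charge of +1, so each complex ion is 1−.
Ligand charges: 2×iodo (-1 each), 1×acetylacetonato (-1 each), 1×oxalato (-2 each); total -5. So Sn + (-5) = 1−, giving Sn = +4.
Ligands are named alphabetically: acetylacetonato before iodo before oxalato.
The complex ion is anionic, so tin takes the -ate form stannate(IV).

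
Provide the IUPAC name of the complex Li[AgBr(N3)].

The 1 lithium counter-ion carries a total charge of +1, so each complex ion is 1−.
Ligand charges: 1×azido (-1 each), 1×bromo (-1 each); total -2. So Ag + (-2) = 1−, giving Ag = +1.
The complex ion is anionic, so silver takes the -ate form argentate(I).

lithium azidobromoargentate(I)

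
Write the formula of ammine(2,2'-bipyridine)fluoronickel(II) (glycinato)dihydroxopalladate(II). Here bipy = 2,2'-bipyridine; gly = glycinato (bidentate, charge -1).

[Ni(bipy)F(NH3)][Pd(gly)(OH)2]

Cation [Ni…]: ligand charges -1, Ni(II) ⇒ ion charge 1+.
Anion [Pd…]: ligand charges -3, Pd(II) ⇒ ion charge 1−.
One 1+ cation balances one 1− anion.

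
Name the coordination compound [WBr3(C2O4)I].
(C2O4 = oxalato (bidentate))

tribromoiodooxalatotungsten(VI)

There is no counter-ion, so the complex is neutral overall.
Ligand charges: 1×iodo (-1 each), 1×oxalato (-2 each), 3×bromo (-1 each); total -6. So W + (-6) = 0, giving W = +6.
Ligands are named alphabetically: bromo before iodo before oxalato.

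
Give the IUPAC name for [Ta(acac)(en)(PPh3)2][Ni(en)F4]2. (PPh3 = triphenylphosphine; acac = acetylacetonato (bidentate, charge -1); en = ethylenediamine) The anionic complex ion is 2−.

(acetylacetonato)(ethylenediamine)bis(triphenylphosphine)tantalum(V) (ethylenediamine)tetrafluoronickelate(II)

The complex anion is given as 2−; its ligand charges sum to -4, so Ni = +2.
With 2 anions per cation, the cation must be 2×2 = 4+.
Cation: ligand charges sum to -1; for the ion to be 4+, Ta = +5.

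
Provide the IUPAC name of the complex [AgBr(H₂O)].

aquabromosilver(I)

There is no counter-ion, so the complex is neutral overall.
Ligand charges: 1×bromo (-1 each), 1×aqua (neutral); total -1. So Ag + (-1) = 0, giving Ag = +1.
Ligands are named alphabetically: aqua before bromo.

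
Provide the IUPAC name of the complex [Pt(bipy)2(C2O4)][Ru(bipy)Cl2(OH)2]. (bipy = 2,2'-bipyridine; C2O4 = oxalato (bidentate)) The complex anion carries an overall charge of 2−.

bis(2,2'-bipyridine)oxalatoplatinum(IV) (2,2'-bipyridine)dichlorodihydroxoruthenate(II)

Both ions are complex: the cation is named first with the plain metal name, the anion second with the -ate form; each ion's ligands are alphabetised independently.
The complex anion is given as 2−; its ligand charges sum to -4, so Ru = +2.
A 1:1 salt means the cation carries the equal and opposite charge, 2+.
Cation: ligand charges sum to -2; for the ion to be 2+, Pt = +4.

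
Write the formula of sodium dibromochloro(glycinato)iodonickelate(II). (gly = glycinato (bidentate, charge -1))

Ligands: 1 chloro (Cl, -1), 2 bromo (Br, -1), 1 glycinato (gly, -1), 1 iodo (I, -1). Ligand charge sum = -5.
With Ni in oxidation state +2, the complex ion is [Ni...]^3−.
Charge balance with sodium (+1) requires 1 complex ion per 3 sodium.

Na3[NiBr2Cl(gly)I]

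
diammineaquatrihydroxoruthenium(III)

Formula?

[Ru(H2O)(NH3)2(OH)3]

Ligands: 2 ammine (NH3, neutral), 3 hydroxo (OH, -1), 1 aqua (H2O, neutral). Ligand charge sum = -3.
With Ru in oxidation state +3, the complex ion is [Ru...].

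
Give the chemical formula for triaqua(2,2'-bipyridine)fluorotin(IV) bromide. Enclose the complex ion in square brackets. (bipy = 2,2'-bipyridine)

[Sn(bipy)F(H2O)3]Br3

Ligands: 3 aqua (H2O, neutral), 1 fluoro (F, -1), 1 2,2'-bipyridine (bipy, neutral). Ligand charge sum = -1.
With Sn in oxidation state +4, the complex ion is [Sn...]^3+.
Charge balance with bromide (-1) requires 1 complex ion per 3 bromide.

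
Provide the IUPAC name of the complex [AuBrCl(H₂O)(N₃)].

There is no counter-ion, so the complex is neutral overall.
Ligand charges: 1×chloro (-1 each), 1×azido (-1 each), 1×aqua (neutral), 1×bromo (-1 each); total -3. So Au + (-3) = 0, giving Au = +3.
Ligands are named alphabetically: aqua before azido before bromo before chloro.

aquaazidobromochlorogold(III)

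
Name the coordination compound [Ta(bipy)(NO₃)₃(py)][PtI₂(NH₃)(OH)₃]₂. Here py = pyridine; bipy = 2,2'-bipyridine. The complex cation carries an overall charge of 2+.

The complex cation is given as 2+; its ligand charges sum to -3, so Ta = +5.
With 2 anions per cation, each anion must be 2/2 = 1−.
Anion: ligand charges sum to -5; for the ion to be 1−, Pt = +4.

(2,2'-bipyridine)trinitrato(pyridine)tantalum(V) amminetrihydroxodiiodoplatinate(IV)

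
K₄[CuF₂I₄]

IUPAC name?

The 4 potassium counter-ions carry a total charge of +4, so each complex ion is 4−.
Ligand charges: 2×fluoro (-1 each), 4×iodo (-1 each); total -6. So Cu + (-6) = 4−, giving Cu = +2.
The complex ion is anionic, so copper takes the -ate form cuprate(II).

potassium difluorotetraiodocuprate(II)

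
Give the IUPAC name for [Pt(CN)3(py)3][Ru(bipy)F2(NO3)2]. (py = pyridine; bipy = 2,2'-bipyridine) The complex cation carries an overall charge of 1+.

tricyanotris(pyridine)platinum(IV) (2,2'-bipyridine)difluorodinitratoruthenate(III)

Both ions are complex: the cation is named first with the plain metal name, the anion second with the -ate form; each ion's ligands are alphabetised independently.
The complex cation is given as 1+; its ligand charges sum to -3, so Pt = +4.
A 1:1 salt means the anion carries the equal and opposite charge, 1−.
Anion: ligand charges sum to -4; for the ion to be 1−, Ru = +3.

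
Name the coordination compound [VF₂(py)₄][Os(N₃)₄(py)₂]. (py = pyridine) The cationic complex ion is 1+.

The complex cation is given as 1+; its ligand charges sum to -2, so V = +3.
A 1:1 salt means the anion carries the equal and opposite charge, 1−.
Anion: ligand charges sum to -4; for the ion to be 1−, Os = +3.

difluorotetrakis(pyridine)vanadium(III) tetraazidobis(pyridine)osmate(III)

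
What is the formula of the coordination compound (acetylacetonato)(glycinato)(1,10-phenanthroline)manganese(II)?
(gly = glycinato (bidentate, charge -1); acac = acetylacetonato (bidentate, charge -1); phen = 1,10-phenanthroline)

[Mn(acac)(gly)(phen)]

Ligands: 1 glycinato (gly, -1), 1 acetylacetonato (acac, -1), 1 1,10-phenanthroline (phen, neutral). Ligand charge sum = -2.
With Mn in oxidation state +2, the complex ion is [Mn...].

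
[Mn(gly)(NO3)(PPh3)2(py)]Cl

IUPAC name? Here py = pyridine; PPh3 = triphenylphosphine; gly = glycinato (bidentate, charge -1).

The 1 chloride counter-ion carries a total charge of -1, so each complex ion is 1+.
Ligand charges: 1×pyridine (neutral), 2×triphenylphosphine (neutral), 1×glycinato (-1 each), 1×nitrato (-1 each); total -2. So Mn + (-2) = 1+, giving Mn = +3.
Ligands are named alphabetically: glycinato before nitrato before pyridine before triphenylphosphine.

(glycinato)nitrato(pyridine)bis(triphenylphosphine)manganese(III) chloride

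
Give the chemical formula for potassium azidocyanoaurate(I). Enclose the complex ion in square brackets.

K[Au(CN)(N3)]

Ligands: 1 azido (N3, -1), 1 cyano (CN, -1). Ligand charge sum = -2.
Charge balance with potassium (+1) requires 1 complex ion per 1 potassium.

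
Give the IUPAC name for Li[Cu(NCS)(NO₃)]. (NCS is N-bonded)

lithium isothiocyanatonitratocuprate(I)

The 1 lithium counter-ion carries a total charge of +1, so each complex ion is 1−.
Ligand charges: 1×nitrato (-1 each), 1×isothiocyanato (-1 each); total -2. So Cu + (-2) = 1−, giving Cu = +1.
Ligands are named alphabetically: isothiocyanato before nitrato.
The complex ion is anionic, so copper takes the -ate form cuprate(I).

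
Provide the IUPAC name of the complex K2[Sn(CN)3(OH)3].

potassium tricyanotrihydroxostannate(IV)

The 2 potassium counter-ions carry a total charge of +2, so each complex ion is 2−.
Ligand charges: 3×cyano (-1 each), 3×hydroxo (-1 each); total -6. So Sn + (-6) = 2−, giving Sn = +4.
The complex ion is anionic, so tin takes the -ate form stannate(IV).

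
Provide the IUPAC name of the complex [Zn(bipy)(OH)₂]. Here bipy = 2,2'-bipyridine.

(2,2'-bipyridine)dihydroxozinc(II)

There is no counter-ion, so the complex is neutral overall.
Ligand charges: 2×hydroxo (-1 each), 1×2,2'-bipyridine (neutral); total -2. So Zn + (-2) = 0, giving Zn = +2.
Ligands are named alphabetically: bipyridine before hydroxo.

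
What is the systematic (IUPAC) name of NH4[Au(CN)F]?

ammonium cyanofluoroaurate(I)

The 1 ammonium counter-ion carries a total charge of +1, so each complex ion is 1−.
Ligand charges: 1×cyano (-1 each), 1×fluoro (-1 each); total -2. So Au + (-2) = 1−, giving Au = +1.
Ligands are named alphabetically: cyano before fluoro.
The complex ion is anionic, so gold takes the -ate form aurate(I).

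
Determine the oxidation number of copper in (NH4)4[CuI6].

4 ammonium outside the brackets (+1 each) → the complex ion is 4−.
Ligand charges: 6×I = -6; sum -6.
Cu + (-6) = 4− ⇒ Cu is +2.

+2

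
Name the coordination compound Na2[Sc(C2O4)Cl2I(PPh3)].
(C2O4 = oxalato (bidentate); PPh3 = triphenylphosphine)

The 2 sodium counter-ions carry a total charge of +2, so each complex ion is 2−.
Ligand charges: 1×oxalato (-2 each), 1×iodo (-1 each), 2×chloro (-1 each), 1×triphenylphosphine (neutral); total -5. So Sc + (-5) = 2−, giving Sc = +3.
Ligands are named alphabetically: chloro before iodo before oxalato before triphenylphosphine.
The complex ion is anionic, so scandium takes the -ate form scandate(III).

sodium dichloroiodooxalato(triphenylphosphine)scandate(III)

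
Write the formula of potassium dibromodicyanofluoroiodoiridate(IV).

K2[IrBr2(CN)2FI]

Ligands: 1 iodo (I, -1), 1 fluoro (F, -1), 2 cyano (CN, -1), 2 bromo (Br, -1). Ligand charge sum = -6.
With Ir in oxidation state +4, the complex ion is [Ir...]^2−.
Charge balance with potassium (+1) requires 1 complex ion per 2 potassium.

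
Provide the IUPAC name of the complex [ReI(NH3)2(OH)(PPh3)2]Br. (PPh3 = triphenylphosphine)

diamminehydroxoiodobis(triphenylphosphine)rhenium(III) bromide

The 1 bromide counter-ion carries a total charge of -1, so each complex ion is 1+.
Ligand charges: 2×ammine (neutral), 1×iodo (-1 each), 1×hydroxo (-1 each), 2×triphenylphosphine (neutral); total -2. So Re + (-2) = 1+, giving Re = +3.
Ligands are named alphabetically: ammine before hydroxo before iodo before triphenylphosphine.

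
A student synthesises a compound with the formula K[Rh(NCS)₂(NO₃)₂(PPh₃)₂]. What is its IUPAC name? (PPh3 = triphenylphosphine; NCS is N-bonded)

potassium diisothiocyanatodinitratobis(triphenylphosphine)rhodate(III)

The 1 potassium counter-ion carries a total charge of +1, so each complex ion is 1−.
Ligand charges: 2×triphenylphosphine (neutral), 2×nitrato (-1 each), 2×isothiocyanato (-1 each); total -4. So Rh + (-4) = 1−, giving Rh = +3.
The complex ion is anionic, so rhodium takes the -ate form rhodate(III).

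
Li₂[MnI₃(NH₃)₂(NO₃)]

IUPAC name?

lithium diamminetriiodonitratomanganate(II)

The 2 lithium counter-ions carry a total charge of +2, so each complex ion is 2−.
Ligand charges: 1×nitrato (-1 each), 3×iodo (-1 each), 2×ammine (neutral); total -4. So Mn + (-4) = 2−, giving Mn = +2.
The complex ion is anionic, so manganese takes the -ate form manganate(II).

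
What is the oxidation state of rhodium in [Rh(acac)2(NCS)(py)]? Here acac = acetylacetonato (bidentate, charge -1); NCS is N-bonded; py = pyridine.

+3

No counter-ion: the bracketed complex is neutral.
Ligand charges: 2×acac = -2; 1×NCS = -1; 1×py neutral; sum -3.
Rh + (-3) = 0 ⇒ Rh is +3.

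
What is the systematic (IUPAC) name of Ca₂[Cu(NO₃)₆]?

The 2 calcium counter-ions carry a total charge of +4, so each complex ion is 4−.
Ligand charges: 6×nitrato (-1 each); total -6. So Cu + (-6) = 4−, giving Cu = +2.
The complex ion is anionic, so copper takes the -ate form cuprate(II).

calcium hexanitratocuprate(II)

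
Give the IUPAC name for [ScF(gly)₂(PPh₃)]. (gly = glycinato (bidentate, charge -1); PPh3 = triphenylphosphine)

There is no counter-ion, so the complex is neutral overall.
Ligand charges: 1×fluoro (-1 each), 2×glycinato (-1 each), 1×triphenylphosphine (neutral); total -3. So Sc + (-3) = 0, giving Sc = +3.
Ligands are named alphabetically: fluoro before glycinato before triphenylphosphine.

fluorobis(glycinato)(triphenylphosphine)scandium(III)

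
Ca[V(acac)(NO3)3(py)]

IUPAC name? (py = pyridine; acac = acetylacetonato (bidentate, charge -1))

calcium (acetylacetonato)trinitrato(pyridine)vanadate(II)

The 1 calcium counter-ion carries a total charge of +2, so each complex ion is 2−.
Ligand charges: 1×pyridine (neutral), 1×acetylacetonato (-1 each), 3×nitrato (-1 each); total -4. So V + (-4) = 2−, giving V = +2.
Ligands are named alphabetically: acetylacetonato before nitrato before pyridine.
The complex ion is anionic, so vanadium takes the -ate form vanadate(II).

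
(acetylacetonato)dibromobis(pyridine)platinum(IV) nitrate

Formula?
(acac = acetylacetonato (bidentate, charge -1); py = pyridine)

[Pt(acac)Br2(py)2]NO3

Ligands: 1 acetylacetonato (acac, -1), 2 bromo (Br, -1), 2 pyridine (py, neutral). Ligand charge sum = -3.
With Pt in oxidation state +4, the complex ion is [Pt...]^1+.
Charge balance with nitrate (-1) requires 1 complex ion per 1 nitrate.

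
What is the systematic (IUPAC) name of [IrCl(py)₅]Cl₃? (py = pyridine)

The 3 chloride counter-ions carry a total charge of -3, so each complex ion is 3+.
Ligand charges: 1×chloro (-1 each), 5×pyridine (neutral); total -1. So Ir + (-1) = 3+, giving Ir = +4.
Ligands are named alphabetically: chloro before pyridine.

chloropentakis(pyridine)iridium(IV) chloride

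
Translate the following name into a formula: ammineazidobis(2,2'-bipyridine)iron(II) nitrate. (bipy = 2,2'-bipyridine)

[Fe(bipy)2(N3)(NH3)]NO3

Ligands: 2 2,2'-bipyridine (bipy, neutral), 1 azido (N3, -1), 1 ammine (NH3, neutral). Ligand charge sum = -1.
With Fe in oxidation state +2, the complex ion is [Fe...]^1+.
Charge balance with nitrate (-1) requires 1 complex ion per 1 nitrate.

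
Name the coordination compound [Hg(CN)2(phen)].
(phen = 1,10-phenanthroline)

There is no counter-ion, so the complex is neutral overall.
Ligand charges: 1×1,10-phenanthroline (neutral), 2×cyano (-1 each); total -2. So Hg + (-2) = 0, giving Hg = +2.
Ligands are named alphabetically: cyano before phenanthroline.

dicyano(1,10-phenanthroline)mercury(II)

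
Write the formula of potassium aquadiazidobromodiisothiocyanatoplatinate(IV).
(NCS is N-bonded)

Ligands: 2 isothiocyanato (NCS, -1), 2 azido (N3, -1), 1 aqua (H2O, neutral), 1 bromo (Br, -1). Ligand charge sum = -5.
With Pt in oxidation state +4, the complex ion is [Pt...]^1−.
Charge balance with potassium (+1) requires 1 complex ion per 1 potassium.

K[PtBr(H2O)(N3)2(NCS)2]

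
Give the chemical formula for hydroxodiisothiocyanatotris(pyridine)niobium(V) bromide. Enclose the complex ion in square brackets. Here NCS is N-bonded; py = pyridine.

[Nb(NCS)2(OH)(py)3]Br2

Ligands: 2 isothiocyanato (NCS, -1), 1 hydroxo (OH, -1), 3 pyridine (py, neutral). Ligand charge sum = -3.
With Nb in oxidation state +5, the complex ion is [Nb...]^2+.
Charge balance with bromide (-1) requires 1 complex ion per 2 bromide.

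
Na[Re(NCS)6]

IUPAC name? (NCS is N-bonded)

sodium hexaisothiocyanatorhenate(V)

The 1 sodium counter-ion carries a total charge of +1, so each complex ion is 1−.
Ligand charges: 6×isothiocyanato (-1 each); total -6. So Re + (-6) = 1−, giving Re = +5.
The complex ion is anionic, so rhenium takes the -ate form rhenate(V).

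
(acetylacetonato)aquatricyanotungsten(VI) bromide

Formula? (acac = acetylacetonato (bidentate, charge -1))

[W(acac)(CN)3(H2O)]Br2

Ligands: 1 aqua (H2O, neutral), 1 acetylacetonato (acac, -1), 3 cyano (CN, -1). Ligand charge sum = -4.
Charge balance with bromide (-1) requires 1 complex ion per 2 bromide.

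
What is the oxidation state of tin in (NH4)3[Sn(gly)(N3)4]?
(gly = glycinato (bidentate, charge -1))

3 ammonium outside the brackets (+1 each) → the complex ion is 3−.
Ligand charges: 4×N3 = -4; 1×gly = -1; sum -5.
Sn + (-5) = 3− ⇒ Sn is +2.

+2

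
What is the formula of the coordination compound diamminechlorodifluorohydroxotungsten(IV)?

Ligands: 2 ammine (NH3, neutral), 2 fluoro (F, -1), 1 hydroxo (OH, -1), 1 chloro (Cl, -1). Ligand charge sum = -4.
With W in oxidation state +4, the complex ion is [W...].

[WClF2(NH3)2(OH)]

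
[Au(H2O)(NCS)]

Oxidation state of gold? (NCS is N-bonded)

No counter-ion: the bracketed complex is neutral.
Ligand charges: 1×H2O neutral; 1×NCS = -1; sum -1.
Au + (-1) = 0 ⇒ Au is +1.

+1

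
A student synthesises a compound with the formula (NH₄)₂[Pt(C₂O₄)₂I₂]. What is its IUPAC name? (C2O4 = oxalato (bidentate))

ammonium diiododioxalatoplatinate(IV)

The 2 ammonium counter-ions carry a total charge of +2, so each complex ion is 2−.
Ligand charges: 2×iodo (-1 each), 2×oxalato (-2 each); total -6. So Pt + (-6) = 2−, giving Pt = +4.
Ligands are named alphabetically: iodo before oxalato.
The complex ion is anionic, so platinum takes the -ate form platinate(IV).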